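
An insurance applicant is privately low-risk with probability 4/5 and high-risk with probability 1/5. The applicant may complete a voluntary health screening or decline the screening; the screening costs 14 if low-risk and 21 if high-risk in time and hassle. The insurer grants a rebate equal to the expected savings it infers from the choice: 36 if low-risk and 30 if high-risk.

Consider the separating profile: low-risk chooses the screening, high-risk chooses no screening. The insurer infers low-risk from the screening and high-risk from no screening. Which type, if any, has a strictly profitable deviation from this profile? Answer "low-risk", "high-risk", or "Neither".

The screening pays 36; no screening pays 30.
low-risk: assigned the screening, nets 36 − 14 = 22; deviating to no screening nets 30.
high-risk: assigned no screening, nets 30; deviating to the screening nets 36 − 21 = 15.
The low-risk type gains 8 by deviating.

low-risk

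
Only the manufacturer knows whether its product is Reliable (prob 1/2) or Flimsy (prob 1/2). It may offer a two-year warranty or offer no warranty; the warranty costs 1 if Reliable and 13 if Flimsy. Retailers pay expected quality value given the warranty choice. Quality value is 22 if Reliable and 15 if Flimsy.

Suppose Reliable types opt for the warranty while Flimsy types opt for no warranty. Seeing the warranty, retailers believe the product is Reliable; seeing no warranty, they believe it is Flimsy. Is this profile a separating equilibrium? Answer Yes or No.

Under these beliefs, the warranty earns price 22 and no warranty earns price 15.
Reliable: the warranty nets 22 − 1 = 21; no warranty nets 15. Reliable prefers the warranty.
Flimsy: the warranty nets 22 − 13 = 9; no warranty nets 15. Flimsy prefers no warranty.
Neither type deviates, so the separating profile is an equilibrium.

Yes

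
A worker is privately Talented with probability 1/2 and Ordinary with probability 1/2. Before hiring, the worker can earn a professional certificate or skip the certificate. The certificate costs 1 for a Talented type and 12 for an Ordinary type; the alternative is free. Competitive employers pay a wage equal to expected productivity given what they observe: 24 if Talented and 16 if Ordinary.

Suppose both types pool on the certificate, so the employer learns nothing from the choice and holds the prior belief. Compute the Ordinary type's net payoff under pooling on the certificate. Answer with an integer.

8

Pooled wage = 1/2·24 + 1/2·16 = 20.
Ordinary pays cost 12 for the certificate, so net payoff = 20 − 12 = 8.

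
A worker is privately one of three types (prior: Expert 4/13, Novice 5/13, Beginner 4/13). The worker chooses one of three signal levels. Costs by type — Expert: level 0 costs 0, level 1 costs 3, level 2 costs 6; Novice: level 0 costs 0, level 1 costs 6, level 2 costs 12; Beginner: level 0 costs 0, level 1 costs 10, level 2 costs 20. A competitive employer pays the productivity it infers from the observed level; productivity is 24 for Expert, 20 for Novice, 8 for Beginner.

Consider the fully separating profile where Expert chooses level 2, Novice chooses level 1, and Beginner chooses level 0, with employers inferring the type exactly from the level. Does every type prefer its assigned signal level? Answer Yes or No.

No

Separating wages: level 2 → 24, level 1 → 20, level 0 → 8.
Expert (assigned level 2): level 0: 8 − 0 = 8; level 1: 20 − 3 = 17; level 2: 24 − 6 = 18. Expert stays.
Novice (assigned level 1): level 0: 8 − 0 = 8; level 1: 20 − 6 = 14; level 2: 24 − 12 = 12. Novice stays.
Beginner (assigned level 0): level 0: 8 − 0 = 8; level 1: 20 − 10 = 10; level 2: 24 − 20 = 4. Beginner prefers level 1.
At least one type deviates; the separating profile fails.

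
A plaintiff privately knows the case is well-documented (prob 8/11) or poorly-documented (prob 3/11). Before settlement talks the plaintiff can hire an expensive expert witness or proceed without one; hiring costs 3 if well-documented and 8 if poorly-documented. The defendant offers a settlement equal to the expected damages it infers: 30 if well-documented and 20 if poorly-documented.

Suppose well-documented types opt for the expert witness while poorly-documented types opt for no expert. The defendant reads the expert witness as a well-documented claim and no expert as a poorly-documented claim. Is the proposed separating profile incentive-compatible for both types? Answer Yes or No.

No

Under these beliefs, the expert witness earns settlement 30 and no expert earns settlement 20.
well-documented: the expert witness nets 30 − 3 = 27; no expert nets 20. well-documented prefers the expert witness.
poorly-documented: the expert witness nets 30 − 8 = 22; no expert nets 20. poorly-documented would deviate to the expert witness.
poorly-documented has a profitable deviation, so the profile is not an equilibrium.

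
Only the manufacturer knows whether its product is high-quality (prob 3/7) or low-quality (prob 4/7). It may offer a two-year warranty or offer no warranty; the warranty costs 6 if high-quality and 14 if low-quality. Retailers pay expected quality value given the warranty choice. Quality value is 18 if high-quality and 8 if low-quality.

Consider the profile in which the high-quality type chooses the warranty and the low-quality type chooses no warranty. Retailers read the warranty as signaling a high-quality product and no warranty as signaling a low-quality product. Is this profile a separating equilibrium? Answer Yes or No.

Yes

Under these beliefs, the warranty earns price 18 and no warranty earns price 8.
high-quality: the warranty nets 18 − 6 = 12; no warranty nets 8. high-quality prefers the warranty.
low-quality: the warranty nets 18 − 14 = 4; no warranty nets 8. low-quality prefers no warranty.
Neither type deviates, so the separating profile is an equilibrium.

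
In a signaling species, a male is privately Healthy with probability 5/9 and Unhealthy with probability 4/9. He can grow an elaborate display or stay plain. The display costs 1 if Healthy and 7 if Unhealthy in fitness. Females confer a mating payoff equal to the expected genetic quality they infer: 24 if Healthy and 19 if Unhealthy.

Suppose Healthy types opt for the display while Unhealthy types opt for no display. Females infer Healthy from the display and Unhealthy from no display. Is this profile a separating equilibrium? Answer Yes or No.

Yes

Under these beliefs, the display earns mating payoff 24 and no display earns mating payoff 19.
Healthy: the display nets 24 − 1 = 23; no display nets 19. Healthy prefers the display.
Unhealthy: the display nets 24 − 7 = 17; no display nets 19. Unhealthy prefers no display.
Neither type deviates, so the separating profile is an equilibrium.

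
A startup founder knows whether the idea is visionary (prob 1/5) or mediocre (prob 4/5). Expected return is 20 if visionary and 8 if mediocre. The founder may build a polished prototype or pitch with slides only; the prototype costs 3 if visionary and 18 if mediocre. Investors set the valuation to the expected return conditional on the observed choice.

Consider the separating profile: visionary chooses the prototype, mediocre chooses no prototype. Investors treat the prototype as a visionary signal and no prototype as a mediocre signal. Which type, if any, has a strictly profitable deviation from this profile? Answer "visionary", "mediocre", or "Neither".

The prototype pays 20; no prototype pays 8.
visionary: assigned the prototype, nets 20 − 3 = 17; deviating to no prototype nets 8.
mediocre: assigned no prototype, nets 8; deviating to the prototype nets 20 − 18 = 2.
Both types strictly prefer their assigned action; no profitable deviation.

Neither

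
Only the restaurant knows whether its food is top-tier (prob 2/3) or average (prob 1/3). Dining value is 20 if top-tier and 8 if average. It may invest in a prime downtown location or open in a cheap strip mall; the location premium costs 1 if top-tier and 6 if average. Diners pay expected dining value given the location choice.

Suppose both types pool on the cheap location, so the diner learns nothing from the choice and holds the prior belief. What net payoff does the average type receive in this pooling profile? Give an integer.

16

Pooled price premium = 2/3·20 + 1/3·8 = 16.
average pays no cost for the cheap location, so net payoff = 16.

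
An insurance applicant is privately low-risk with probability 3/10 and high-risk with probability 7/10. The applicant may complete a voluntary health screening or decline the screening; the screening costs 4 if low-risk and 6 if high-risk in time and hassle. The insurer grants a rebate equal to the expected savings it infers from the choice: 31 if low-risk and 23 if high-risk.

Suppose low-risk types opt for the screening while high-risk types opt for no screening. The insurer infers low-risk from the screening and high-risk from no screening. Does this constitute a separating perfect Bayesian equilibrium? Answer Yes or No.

Under these beliefs, the screening earns rebate 31 and no screening earns rebate 23.
low-risk: the screening nets 31 − 4 = 27; no screening nets 23. low-risk prefers the screening.
high-risk: the screening nets 31 − 6 = 25; no screening nets 23. high-risk would deviate to the screening.
high-risk has a profitable deviation, so the profile is not an equilibrium.

No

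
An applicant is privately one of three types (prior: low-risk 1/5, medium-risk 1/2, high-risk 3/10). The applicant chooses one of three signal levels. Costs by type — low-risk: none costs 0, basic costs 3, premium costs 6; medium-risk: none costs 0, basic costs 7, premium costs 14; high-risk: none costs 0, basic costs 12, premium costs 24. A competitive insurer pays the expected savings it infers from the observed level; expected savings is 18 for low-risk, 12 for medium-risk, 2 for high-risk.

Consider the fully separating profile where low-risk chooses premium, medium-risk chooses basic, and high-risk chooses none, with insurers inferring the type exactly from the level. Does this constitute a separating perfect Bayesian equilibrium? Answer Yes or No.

Yes

Separating rebates: premium → 18, basic → 12, none → 2.
low-risk (assigned premium): none: 2 − 0 = 2; basic: 12 − 3 = 9; premium: 18 − 6 = 12. low-risk stays.
medium-risk (assigned basic): none: 2 − 0 = 2; basic: 12 − 7 = 5; premium: 18 − 14 = 4. medium-risk stays.
high-risk (assigned none): none: 2 − 0 = 2; basic: 12 − 12 = 0; premium: 18 − 24 = -6. high-risk stays.
Every type prefers its assigned level; separation holds.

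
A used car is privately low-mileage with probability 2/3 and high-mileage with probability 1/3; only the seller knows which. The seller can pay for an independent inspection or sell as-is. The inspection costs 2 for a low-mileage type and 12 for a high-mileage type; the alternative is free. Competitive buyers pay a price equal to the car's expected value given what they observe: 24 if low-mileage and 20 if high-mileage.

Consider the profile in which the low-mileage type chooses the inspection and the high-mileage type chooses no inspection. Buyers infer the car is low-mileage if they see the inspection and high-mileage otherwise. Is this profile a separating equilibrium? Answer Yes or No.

Under these beliefs, the inspection earns price 24 and no inspection earns price 20.
low-mileage: the inspection nets 24 − 2 = 22; no inspection nets 20. low-mileage prefers the inspection.
high-mileage: the inspection nets 24 − 12 = 12; no inspection nets 20. high-mileage prefers no inspection.
Neither type deviates, so the separating profile is an equilibrium.

Yes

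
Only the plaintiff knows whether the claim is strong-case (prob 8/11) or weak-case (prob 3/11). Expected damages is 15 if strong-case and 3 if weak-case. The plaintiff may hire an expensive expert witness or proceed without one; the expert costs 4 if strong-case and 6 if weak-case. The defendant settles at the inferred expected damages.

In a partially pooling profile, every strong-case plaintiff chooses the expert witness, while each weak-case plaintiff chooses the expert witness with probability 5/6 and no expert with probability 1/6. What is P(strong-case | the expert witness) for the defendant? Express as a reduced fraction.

16/21

P(the expert witness) = (8/11)·1 + (3/11)·(5/6) = 21/22.
By Bayes' rule, P(strong-case | the expert witness) = (8/11) / (21/22) = 16/21.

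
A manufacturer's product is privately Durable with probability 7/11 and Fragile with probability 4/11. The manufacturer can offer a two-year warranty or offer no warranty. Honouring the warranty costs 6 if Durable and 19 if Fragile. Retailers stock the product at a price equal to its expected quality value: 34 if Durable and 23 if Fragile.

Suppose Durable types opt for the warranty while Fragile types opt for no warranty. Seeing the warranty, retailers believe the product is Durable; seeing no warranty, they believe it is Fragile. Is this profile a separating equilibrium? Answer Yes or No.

Under these beliefs, the warranty earns price 34 and no warranty earns price 23.
Durable: the warranty nets 34 − 6 = 28; no warranty nets 23. Durable prefers the warranty.
Fragile: the warranty nets 34 − 19 = 15; no warranty nets 23. Fragile prefers no warranty.
Neither type deviates, so the separating profile is an equilibrium.

Yes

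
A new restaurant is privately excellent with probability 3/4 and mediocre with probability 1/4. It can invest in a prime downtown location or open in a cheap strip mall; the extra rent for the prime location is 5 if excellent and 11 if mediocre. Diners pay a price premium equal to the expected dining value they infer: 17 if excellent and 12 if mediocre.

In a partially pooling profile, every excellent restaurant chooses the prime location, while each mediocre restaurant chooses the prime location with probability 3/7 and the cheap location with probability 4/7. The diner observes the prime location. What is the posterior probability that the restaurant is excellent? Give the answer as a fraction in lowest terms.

P(the prime location) = (3/4)·1 + (1/4)·(3/7) = 6/7.
By Bayes' rule, P(excellent | the prime location) = (3/4) / (6/7) = 7/8.

7/8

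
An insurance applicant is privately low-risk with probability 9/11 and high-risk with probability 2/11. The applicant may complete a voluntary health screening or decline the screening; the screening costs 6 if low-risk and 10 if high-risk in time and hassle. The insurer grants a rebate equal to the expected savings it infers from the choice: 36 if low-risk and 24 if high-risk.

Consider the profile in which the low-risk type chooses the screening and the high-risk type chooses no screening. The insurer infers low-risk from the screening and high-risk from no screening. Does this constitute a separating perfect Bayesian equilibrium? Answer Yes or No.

Under these beliefs, the screening earns rebate 36 and no screening earns rebate 24.
low-risk: the screening nets 36 − 6 = 30; no screening nets 24. low-risk prefers the screening.
high-risk: the screening nets 36 − 10 = 26; no screening nets 24. high-risk would deviate to the screening.
high-risk has a profitable deviation, so the profile is not an equilibrium.

No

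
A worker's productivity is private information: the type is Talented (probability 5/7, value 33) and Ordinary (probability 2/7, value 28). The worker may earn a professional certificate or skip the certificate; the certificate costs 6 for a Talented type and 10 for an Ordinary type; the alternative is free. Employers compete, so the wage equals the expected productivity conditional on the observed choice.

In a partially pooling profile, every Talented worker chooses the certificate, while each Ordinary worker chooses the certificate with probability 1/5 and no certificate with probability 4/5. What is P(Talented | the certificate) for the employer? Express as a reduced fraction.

25/27

P(the certificate) = (5/7)·1 + (2/7)·(1/5) = 27/35.
By Bayes' rule, P(Talented | the certificate) = (5/7) / (27/35) = 25/27.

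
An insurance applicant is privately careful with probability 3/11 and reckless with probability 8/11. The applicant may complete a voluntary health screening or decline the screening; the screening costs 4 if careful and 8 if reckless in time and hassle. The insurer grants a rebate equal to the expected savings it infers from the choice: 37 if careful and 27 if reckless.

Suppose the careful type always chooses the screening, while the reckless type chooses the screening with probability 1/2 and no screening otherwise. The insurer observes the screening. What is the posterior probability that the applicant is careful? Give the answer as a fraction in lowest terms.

3/7

P(the screening) = (3/11)·1 + (8/11)·(1/2) = 7/11.
By Bayes' rule, P(careful | the screening) = (3/11) / (7/11) = 3/7.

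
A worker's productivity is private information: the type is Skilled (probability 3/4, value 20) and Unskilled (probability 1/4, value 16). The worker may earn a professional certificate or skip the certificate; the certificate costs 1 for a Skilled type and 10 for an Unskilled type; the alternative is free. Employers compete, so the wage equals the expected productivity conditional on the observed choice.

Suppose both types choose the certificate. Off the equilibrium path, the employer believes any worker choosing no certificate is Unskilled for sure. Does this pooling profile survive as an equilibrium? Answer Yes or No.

On path, the employer holds the prior and pays 3/4·20 + 1/4·16 = 19. Off path (no certificate), believing Unskilled, it pays 16.
Skilled: the certificate nets 19 − 1 = 18; no certificate nets 16. Skilled stays.
Unskilled: the certificate nets 19 − 10 = 9; no certificate nets 16. Unskilled would deviate.
A type deviates, so pooling fails.

No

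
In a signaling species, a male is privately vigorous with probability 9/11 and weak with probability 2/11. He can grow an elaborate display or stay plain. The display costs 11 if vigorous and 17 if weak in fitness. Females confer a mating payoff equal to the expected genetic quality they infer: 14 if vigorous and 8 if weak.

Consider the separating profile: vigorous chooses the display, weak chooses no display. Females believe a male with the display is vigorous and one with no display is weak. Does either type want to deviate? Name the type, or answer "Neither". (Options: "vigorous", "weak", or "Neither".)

vigorous

The display pays 14; no display pays 8.
vigorous: assigned the display, nets 14 − 11 = 3; deviating to no display nets 8.
weak: assigned no display, nets 8; deviating to the display nets 14 − 17 = -3.
The vigorous type gains 5 by deviating.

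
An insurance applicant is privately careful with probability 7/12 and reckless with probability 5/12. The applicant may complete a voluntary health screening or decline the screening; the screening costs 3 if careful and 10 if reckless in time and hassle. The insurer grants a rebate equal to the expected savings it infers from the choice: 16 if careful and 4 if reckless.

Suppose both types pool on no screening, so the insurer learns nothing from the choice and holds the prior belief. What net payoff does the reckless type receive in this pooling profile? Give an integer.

Pooled rebate = 7/12·16 + 5/12·4 = 11.
reckless pays no cost for no screening, so net payoff = 11.

11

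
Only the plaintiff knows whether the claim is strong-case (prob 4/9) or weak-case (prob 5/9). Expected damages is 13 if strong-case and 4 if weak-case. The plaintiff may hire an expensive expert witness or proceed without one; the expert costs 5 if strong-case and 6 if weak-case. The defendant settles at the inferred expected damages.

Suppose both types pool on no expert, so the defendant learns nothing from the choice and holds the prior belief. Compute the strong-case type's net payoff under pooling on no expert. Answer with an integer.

Pooled settlement = 4/9·13 + 5/9·4 = 8.
strong-case pays no cost for no expert, so net payoff = 8.

8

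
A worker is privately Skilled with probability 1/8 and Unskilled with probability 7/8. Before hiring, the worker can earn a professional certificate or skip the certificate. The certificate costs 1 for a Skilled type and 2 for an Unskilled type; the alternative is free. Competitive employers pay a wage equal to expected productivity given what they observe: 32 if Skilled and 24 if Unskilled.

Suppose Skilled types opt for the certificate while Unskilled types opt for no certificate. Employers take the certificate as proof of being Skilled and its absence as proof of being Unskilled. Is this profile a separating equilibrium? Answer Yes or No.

Under these beliefs, the certificate earns wage 32 and no certificate earns wage 24.
Skilled: the certificate nets 32 − 1 = 31; no certificate nets 24. Skilled prefers the certificate.
Unskilled: the certificate nets 32 − 2 = 30; no certificate nets 24. Unskilled would deviate to the certificate.
Unskilled has a profitable deviation, so the profile is not an equilibrium.

No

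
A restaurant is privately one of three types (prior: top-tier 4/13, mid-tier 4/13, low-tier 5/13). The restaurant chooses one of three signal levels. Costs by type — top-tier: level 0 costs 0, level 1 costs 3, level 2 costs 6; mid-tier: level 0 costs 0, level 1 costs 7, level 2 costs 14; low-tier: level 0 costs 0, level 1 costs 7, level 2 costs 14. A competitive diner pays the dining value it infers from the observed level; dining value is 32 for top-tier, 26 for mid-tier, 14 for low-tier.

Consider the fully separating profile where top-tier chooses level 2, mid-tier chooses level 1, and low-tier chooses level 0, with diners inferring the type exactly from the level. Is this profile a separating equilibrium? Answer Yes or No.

Separating price premiums: level 2 → 32, level 1 → 26, level 0 → 14.
top-tier (assigned level 2): level 0: 14 − 0 = 14; level 1: 26 − 3 = 23; level 2: 32 − 6 = 26. top-tier stays.
mid-tier (assigned level 1): level 0: 14 − 0 = 14; level 1: 26 − 7 = 19; level 2: 32 − 14 = 18. mid-tier stays.
low-tier (assigned level 0): level 0: 14 − 0 = 14; level 1: 26 − 7 = 19; level 2: 32 − 14 = 18. low-tier prefers level 1.
At least one type deviates; the separating profile fails.

No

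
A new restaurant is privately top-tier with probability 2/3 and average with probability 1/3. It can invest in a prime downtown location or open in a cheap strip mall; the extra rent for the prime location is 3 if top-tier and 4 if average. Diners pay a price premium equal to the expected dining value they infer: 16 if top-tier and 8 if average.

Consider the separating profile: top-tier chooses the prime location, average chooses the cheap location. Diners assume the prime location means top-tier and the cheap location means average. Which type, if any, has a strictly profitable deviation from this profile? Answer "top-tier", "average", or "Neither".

average

The prime location pays 16; the cheap location pays 8.
top-tier: assigned the prime location, nets 16 − 3 = 13; deviating to the cheap location nets 8.
average: assigned the cheap location, nets 8; deviating to the prime location nets 16 − 4 = 12.
The average type gains 4 by deviating.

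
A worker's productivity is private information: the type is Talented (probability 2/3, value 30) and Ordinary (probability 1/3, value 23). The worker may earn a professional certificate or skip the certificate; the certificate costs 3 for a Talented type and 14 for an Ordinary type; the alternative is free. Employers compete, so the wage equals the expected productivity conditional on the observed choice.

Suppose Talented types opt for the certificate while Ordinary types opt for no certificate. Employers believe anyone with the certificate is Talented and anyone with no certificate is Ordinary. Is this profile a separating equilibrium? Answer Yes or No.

Under these beliefs, the certificate earns wage 30 and no certificate earns wage 23.
Talented: the certificate nets 30 − 3 = 27; no certificate nets 23. Talented prefers the certificate.
Ordinary: the certificate nets 30 − 14 = 16; no certificate nets 23. Ordinary prefers no certificate.
Neither type deviates, so the separating profile is an equilibrium.

Yes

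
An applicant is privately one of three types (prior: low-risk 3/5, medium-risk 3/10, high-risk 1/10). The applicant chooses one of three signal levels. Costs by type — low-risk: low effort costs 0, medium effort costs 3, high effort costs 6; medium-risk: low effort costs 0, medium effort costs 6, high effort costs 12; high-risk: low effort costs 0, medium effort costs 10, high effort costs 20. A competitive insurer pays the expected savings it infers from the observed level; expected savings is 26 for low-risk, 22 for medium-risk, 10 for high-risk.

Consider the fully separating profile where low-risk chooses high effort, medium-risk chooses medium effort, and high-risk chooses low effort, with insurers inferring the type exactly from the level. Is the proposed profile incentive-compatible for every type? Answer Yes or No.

Separating rebates: high effort → 26, medium effort → 22, low effort → 10.
low-risk (assigned high effort): low effort: 10 − 0 = 10; medium effort: 22 − 3 = 19; high effort: 26 − 6 = 20. low-risk stays.
medium-risk (assigned medium effort): low effort: 10 − 0 = 10; medium effort: 22 − 6 = 16; high effort: 26 − 12 = 14. medium-risk stays.
high-risk (assigned low effort): low effort: 10 − 0 = 10; medium effort: 22 − 10 = 12; high effort: 26 − 20 = 6. high-risk prefers medium effort.
At least one type deviates; the separating profile fails.

No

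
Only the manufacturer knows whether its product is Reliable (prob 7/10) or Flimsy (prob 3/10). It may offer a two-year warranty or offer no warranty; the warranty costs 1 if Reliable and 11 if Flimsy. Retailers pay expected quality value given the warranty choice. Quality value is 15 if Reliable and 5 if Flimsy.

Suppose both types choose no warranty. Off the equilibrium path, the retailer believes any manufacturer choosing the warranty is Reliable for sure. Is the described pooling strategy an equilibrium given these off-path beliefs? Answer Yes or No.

On path, the retailer holds the prior and pays 7/10·15 + 3/10·5 = 12. Off path (the warranty), believing Reliable, it pays 15.
Reliable: no warranty nets 12; the warranty nets 15 − 1 = 14. Reliable would deviate.
Flimsy: no warranty nets 12; the warranty nets 15 − 11 = 4. Flimsy stays.
A type deviates, so pooling fails.

No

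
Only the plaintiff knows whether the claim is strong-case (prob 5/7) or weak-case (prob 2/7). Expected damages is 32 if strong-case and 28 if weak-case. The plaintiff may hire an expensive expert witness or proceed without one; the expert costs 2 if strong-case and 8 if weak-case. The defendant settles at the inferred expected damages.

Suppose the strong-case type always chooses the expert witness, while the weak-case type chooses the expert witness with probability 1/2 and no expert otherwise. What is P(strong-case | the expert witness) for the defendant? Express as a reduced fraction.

5/6

P(the expert witness) = (5/7)·1 + (2/7)·(1/2) = 6/7.
By Bayes' rule, P(strong-case | the expert witness) = (5/7) / (6/7) = 5/6.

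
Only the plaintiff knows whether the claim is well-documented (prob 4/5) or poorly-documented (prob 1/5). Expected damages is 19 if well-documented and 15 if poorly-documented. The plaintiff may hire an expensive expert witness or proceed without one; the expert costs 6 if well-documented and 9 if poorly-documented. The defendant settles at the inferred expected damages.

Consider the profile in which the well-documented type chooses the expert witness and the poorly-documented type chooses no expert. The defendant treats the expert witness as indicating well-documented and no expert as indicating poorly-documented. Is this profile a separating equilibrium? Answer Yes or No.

No

Under these beliefs, the expert witness earns settlement 19 and no expert earns settlement 15.
well-documented: the expert witness nets 19 − 6 = 13; no expert nets 15. well-documented would deviate to no expert.
poorly-documented: the expert witness nets 19 − 9 = 10; no expert nets 15. poorly-documented prefers no expert.
well-documented has a profitable deviation, so the profile is not an equilibrium.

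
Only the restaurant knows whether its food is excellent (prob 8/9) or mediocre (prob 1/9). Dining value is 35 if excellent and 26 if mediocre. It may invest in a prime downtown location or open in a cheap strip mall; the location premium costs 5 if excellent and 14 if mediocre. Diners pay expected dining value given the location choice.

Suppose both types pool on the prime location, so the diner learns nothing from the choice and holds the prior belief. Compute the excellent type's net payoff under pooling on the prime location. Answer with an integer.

29

Pooled price premium = 8/9·35 + 1/9·26 = 34.
excellent pays cost 5 for the prime location, so net payoff = 34 − 5 = 29.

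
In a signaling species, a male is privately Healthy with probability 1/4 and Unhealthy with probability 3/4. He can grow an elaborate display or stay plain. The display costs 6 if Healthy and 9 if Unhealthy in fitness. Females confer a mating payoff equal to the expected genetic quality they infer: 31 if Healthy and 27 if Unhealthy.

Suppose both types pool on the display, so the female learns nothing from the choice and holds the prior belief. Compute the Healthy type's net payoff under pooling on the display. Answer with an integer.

22

Pooled mating payoff = 1/4·31 + 3/4·27 = 28.
Healthy pays cost 6 for the display, so net payoff = 28 − 6 = 22.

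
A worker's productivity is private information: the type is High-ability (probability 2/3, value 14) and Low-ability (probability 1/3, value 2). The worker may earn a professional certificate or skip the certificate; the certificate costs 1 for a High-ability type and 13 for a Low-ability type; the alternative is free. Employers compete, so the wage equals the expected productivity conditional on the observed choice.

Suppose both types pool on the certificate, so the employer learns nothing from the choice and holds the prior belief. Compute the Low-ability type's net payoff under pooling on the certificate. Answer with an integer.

Pooled wage = 2/3·14 + 1/3·2 = 10.
Low-ability pays cost 13 for the certificate, so net payoff = 10 − 13 = -3.

-3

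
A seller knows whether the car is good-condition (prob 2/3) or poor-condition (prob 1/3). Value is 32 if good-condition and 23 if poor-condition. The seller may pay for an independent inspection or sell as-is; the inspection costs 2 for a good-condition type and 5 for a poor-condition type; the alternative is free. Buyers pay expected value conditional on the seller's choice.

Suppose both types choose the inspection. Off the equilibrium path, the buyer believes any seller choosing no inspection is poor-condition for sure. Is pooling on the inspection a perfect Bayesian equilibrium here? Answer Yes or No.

Yes

On path, the buyer holds the prior and pays 2/3·32 + 1/3·23 = 29. Off path (no inspection), believing poor-condition, it pays 23.
good-condition: the inspection nets 29 − 2 = 27; no inspection nets 23. good-condition stays.
poor-condition: the inspection nets 29 − 5 = 24; no inspection nets 23. poor-condition stays.
No type deviates, so pooling is sustained.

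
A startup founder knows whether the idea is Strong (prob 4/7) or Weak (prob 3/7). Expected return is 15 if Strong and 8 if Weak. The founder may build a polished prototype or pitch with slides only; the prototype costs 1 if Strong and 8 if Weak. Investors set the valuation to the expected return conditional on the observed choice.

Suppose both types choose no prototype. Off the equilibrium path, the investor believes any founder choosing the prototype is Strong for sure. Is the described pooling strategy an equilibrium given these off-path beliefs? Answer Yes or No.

No

On path, the investor holds the prior and pays 4/7·15 + 3/7·8 = 12. Off path (the prototype), believing Strong, it pays 15.
Strong: no prototype nets 12; the prototype nets 15 − 1 = 14. Strong would deviate.
Weak: no prototype nets 12; the prototype nets 15 − 8 = 7. Weak stays.
A type deviates, so pooling fails.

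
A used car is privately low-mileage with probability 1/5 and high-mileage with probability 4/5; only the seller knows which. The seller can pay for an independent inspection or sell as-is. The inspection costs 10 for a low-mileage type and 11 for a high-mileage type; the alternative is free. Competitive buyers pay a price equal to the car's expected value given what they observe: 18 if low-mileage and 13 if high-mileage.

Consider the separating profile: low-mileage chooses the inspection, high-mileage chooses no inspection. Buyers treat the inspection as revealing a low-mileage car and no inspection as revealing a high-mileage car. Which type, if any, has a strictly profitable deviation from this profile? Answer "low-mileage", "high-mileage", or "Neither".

The inspection pays 18; no inspection pays 13.
low-mileage: assigned the inspection, nets 18 − 10 = 8; deviating to no inspection nets 13.
high-mileage: assigned no inspection, nets 13; deviating to the inspection nets 18 − 11 = 7.
The low-mileage type gains 5 by deviating.

low-mileage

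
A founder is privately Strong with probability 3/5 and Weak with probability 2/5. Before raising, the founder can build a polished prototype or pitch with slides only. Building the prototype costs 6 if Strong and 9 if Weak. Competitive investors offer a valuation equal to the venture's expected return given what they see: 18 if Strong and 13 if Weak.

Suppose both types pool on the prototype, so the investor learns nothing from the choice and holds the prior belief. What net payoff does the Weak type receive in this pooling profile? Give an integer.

7

Pooled valuation = 3/5·18 + 2/5·13 = 16.
Weak pays cost 9 for the prototype, so net payoff = 16 − 9 = 7.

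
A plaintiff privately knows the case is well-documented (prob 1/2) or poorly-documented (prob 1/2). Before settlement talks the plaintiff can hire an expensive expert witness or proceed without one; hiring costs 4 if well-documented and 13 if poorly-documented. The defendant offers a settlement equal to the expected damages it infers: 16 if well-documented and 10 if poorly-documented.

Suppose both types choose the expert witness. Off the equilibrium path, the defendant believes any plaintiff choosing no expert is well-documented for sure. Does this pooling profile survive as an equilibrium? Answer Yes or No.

No

On path, the defendant holds the prior and pays 1/2·16 + 1/2·10 = 13. Off path (no expert), believing well-documented, it pays 16.
well-documented: the expert witness nets 13 − 4 = 9; no expert nets 16. well-documented would deviate.
poorly-documented: the expert witness nets 13 − 13 = 0; no expert nets 16. poorly-documented would deviate.
A type deviates, so pooling fails.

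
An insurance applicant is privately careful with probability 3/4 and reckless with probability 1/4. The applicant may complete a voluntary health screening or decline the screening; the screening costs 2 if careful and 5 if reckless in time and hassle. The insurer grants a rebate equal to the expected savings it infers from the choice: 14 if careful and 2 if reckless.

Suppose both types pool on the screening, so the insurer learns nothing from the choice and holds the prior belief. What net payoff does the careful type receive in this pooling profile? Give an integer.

Pooled rebate = 3/4·14 + 1/4·2 = 11.
careful pays cost 2 for the screening, so net payoff = 11 − 2 = 9.

9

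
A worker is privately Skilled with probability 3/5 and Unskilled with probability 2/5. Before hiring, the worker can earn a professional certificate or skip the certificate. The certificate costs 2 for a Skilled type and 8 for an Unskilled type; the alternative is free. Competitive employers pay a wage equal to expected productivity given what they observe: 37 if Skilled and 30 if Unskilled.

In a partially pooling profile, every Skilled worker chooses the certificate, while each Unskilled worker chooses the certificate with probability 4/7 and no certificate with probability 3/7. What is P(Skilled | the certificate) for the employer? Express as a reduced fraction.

P(the certificate) = (3/5)·1 + (2/5)·(4/7) = 29/35.
By Bayes' rule, P(Skilled | the certificate) = (3/5) / (29/35) = 21/29.

21/29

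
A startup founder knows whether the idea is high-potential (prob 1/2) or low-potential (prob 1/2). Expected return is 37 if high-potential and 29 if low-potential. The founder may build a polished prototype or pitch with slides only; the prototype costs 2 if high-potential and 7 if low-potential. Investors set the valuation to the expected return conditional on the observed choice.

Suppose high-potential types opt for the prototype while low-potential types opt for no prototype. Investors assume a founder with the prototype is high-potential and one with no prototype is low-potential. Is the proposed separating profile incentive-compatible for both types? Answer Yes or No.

Under these beliefs, the prototype earns valuation 37 and no prototype earns valuation 29.
high-potential: the prototype nets 37 − 2 = 35; no prototype nets 29. high-potential prefers the prototype.
low-potential: the prototype nets 37 − 7 = 30; no prototype nets 29. low-potential would deviate to the prototype.
low-potential has a profitable deviation, so the profile is not an equilibrium.

No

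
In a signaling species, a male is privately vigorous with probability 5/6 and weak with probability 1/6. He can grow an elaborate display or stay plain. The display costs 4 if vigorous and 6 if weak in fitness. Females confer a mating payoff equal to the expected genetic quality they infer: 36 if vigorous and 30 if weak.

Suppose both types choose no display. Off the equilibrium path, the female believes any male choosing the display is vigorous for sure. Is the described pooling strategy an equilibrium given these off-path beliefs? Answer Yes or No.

On path, the female holds the prior and pays 5/6·36 + 1/6·30 = 35. Off path (the display), believing vigorous, it pays 36.
vigorous: no display nets 35; the display nets 36 − 4 = 32. vigorous stays.
weak: no display nets 35; the display nets 36 − 6 = 30. weak stays.
No type deviates, so pooling is sustained.

Yes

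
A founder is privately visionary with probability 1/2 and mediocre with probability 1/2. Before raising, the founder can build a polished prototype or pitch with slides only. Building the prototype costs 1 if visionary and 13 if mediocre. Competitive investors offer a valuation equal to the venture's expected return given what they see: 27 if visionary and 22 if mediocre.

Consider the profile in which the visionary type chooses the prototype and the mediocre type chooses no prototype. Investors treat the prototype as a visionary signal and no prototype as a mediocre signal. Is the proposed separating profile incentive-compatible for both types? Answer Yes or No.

Under these beliefs, the prototype earns valuation 27 and no prototype earns valuation 22.
visionary: the prototype nets 27 − 1 = 26; no prototype nets 22. visionary prefers the prototype.
mediocre: the prototype nets 27 − 13 = 14; no prototype nets 22. mediocre prefers no prototype.
Neither type deviates, so the separating profile is an equilibrium.

Yes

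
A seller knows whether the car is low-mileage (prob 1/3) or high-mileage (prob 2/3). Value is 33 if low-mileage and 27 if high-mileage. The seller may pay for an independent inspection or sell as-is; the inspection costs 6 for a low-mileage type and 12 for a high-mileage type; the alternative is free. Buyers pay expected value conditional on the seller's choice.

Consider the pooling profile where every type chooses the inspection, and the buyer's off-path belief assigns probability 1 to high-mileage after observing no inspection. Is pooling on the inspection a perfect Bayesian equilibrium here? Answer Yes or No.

On path, the buyer holds the prior and pays 1/3·33 + 2/3·27 = 29. Off path (no inspection), believing high-mileage, it pays 27.
low-mileage: the inspection nets 29 − 6 = 23; no inspection nets 27. low-mileage would deviate.
high-mileage: the inspection nets 29 − 12 = 17; no inspection nets 27. high-mileage would deviate.
A type deviates, so pooling fails.

No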